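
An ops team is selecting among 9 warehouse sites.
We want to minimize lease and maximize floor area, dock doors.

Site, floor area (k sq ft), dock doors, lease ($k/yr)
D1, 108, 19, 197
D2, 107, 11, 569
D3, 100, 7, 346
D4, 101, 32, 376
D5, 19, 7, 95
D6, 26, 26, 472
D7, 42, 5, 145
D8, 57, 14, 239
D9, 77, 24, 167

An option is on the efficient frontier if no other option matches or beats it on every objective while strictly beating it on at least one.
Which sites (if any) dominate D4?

none

D1: worse on dock doors (19 vs 32).
D2: worse on dock doors (11 vs 32).
D3: worse on floor area (100 vs 101).
D5: worse on floor area (19 vs 101).
D6: worse on floor area (26 vs 101).
D7: worse on floor area (42 vs 101).
D8: worse on floor area (57 vs 101).
D9: worse on floor area (77 vs 101).
No option dominates D4.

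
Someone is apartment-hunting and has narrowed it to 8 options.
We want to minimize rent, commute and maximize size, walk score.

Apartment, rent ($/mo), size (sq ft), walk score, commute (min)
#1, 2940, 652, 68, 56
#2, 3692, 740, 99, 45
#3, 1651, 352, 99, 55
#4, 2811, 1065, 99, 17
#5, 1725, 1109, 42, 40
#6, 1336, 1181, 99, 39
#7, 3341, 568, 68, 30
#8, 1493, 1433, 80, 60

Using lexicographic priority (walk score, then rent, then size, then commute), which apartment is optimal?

#6

First maximize walk score: best is 99, kept {#2, #3, #4, #6}.
Then minimize rent: best is 1336, kept {#6}.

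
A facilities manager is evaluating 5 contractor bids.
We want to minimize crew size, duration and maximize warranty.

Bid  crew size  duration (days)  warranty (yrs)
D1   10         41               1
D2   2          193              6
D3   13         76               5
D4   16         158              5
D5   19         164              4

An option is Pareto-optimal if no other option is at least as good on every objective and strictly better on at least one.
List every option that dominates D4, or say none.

D3: crew size 13≤16, duration 76≤158, warranty 5≥5 — dominates D4.
Others (D1, D2, D5) are each worse than D4 on at least one objective.

D3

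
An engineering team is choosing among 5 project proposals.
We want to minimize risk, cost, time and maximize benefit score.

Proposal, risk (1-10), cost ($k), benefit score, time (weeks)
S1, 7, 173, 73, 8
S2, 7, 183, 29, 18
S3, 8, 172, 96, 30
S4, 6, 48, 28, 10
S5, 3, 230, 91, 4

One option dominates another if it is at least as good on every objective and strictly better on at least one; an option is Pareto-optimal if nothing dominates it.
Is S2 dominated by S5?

S5 vs S2: S5 is worse on cost (230 vs 183), so it does not dominate S2.

No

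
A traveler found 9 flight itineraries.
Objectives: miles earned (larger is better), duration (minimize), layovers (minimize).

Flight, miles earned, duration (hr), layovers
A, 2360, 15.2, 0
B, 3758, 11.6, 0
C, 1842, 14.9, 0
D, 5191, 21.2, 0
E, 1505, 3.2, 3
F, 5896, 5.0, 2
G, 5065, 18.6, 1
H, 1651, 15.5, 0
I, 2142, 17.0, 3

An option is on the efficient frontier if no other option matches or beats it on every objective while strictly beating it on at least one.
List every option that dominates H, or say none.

A: miles earned 2360≥1651, duration 15.2≤15.5, layovers 0≤0 — dominates H.
B: miles earned 3758≥1651, duration 11.6≤15.5, layovers 0≤0 — dominates H.
C: miles earned 1842≥1651, duration 14.9≤15.5, layovers 0≤0 — dominates H.
Others (D, E, F, G, I) are each worse than H on at least one objective.

A, B, C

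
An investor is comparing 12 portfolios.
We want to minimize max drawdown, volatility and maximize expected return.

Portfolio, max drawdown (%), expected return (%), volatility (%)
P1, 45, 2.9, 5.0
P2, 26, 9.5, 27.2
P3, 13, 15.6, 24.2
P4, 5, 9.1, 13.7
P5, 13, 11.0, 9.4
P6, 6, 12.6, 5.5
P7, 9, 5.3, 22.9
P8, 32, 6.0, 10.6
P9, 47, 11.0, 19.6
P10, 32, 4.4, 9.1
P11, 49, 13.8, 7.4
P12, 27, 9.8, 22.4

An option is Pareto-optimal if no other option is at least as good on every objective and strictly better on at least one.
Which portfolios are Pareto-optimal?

P1: not dominated (best volatility).
P2: dominated by P3 (max drawdown 13≤26, expected return 15.6≥9.5, volatility 24.2≤27.2).
P3: not dominated (best expected return).
P4: not dominated (best max drawdown).
P5: dominated by P6 (max drawdown 6≤13, expected return 12.6≥11.0, volatility 5.5≤9.4).
P6: not dominated.
P7: dominated by P4 (max drawdown 5≤9, expected return 9.1≥5.3, volatility 13.7≤22.9).
P8: dominated by P5 (max drawdown 13≤32, expected return 11.0≥6.0, volatility 9.4≤10.6).
P9: dominated by P5 (max drawdown 13≤47, expected return 11.0≥11.0, volatility 9.4≤19.6).
P10: dominated by P6 (max drawdown 6≤32, expected return 12.6≥4.4, volatility 5.5≤9.1).
P11: not dominated.
P12: dominated by P5 (max drawdown 13≤27, expected return 11.0≥9.8, volatility 9.4≤22.4).

P1, P3, P4, P6, P11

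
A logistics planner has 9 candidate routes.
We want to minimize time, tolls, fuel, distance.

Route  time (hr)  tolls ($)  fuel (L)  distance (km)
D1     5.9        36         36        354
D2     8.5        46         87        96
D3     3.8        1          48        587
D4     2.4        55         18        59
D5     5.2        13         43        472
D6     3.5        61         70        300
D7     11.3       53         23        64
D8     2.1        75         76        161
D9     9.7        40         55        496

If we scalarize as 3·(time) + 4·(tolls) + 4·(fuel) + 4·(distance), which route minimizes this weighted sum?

D4

D1: 3·5.9 + 4·36 + 4·36 + 4·354 = 1721.7
D2: 3·8.5 + 4·46 + 4·87 + 4·96 = 941.5
D3: 3·3.8 + 4·1 + 4·48 + 4·587 = 2555.4
D4: 3·2.4 + 4·55 + 4·18 + 4·59 = 535.2
D5: 3·5.2 + 4·13 + 4·43 + 4·472 = 2127.6
D6: 3·3.5 + 4·61 + 4·70 + 4·300 = 1734.5
D7: 3·11.3 + 4·53 + 4·23 + 4·64 = 593.9
D8: 3·2.1 + 4·75 + 4·76 + 4·161 = 1254.3
D9: 3·9.7 + 4·40 + 4·55 + 4·496 = 2393.1
Lowest: D4 at 535.2.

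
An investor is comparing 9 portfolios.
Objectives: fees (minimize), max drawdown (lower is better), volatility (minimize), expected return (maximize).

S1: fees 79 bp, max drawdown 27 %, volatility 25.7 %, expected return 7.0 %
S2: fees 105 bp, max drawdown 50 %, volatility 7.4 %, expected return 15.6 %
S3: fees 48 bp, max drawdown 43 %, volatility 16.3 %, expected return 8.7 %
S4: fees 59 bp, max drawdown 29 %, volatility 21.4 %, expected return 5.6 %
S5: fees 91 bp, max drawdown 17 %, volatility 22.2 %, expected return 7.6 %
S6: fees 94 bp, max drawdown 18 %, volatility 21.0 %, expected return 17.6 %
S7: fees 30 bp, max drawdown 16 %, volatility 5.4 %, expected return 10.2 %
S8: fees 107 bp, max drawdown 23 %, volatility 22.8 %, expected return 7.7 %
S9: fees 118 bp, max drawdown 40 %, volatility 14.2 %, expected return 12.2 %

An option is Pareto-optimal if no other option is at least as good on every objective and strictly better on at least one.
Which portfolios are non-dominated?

S2, S6, S7, S9

S1: dominated by S7 (fees 30≤79, max drawdown 16≤27, volatility 5.4≤25.7, expected return 10.2≥7.0).
S2: not dominated.
S3: dominated by S7 (fees 30≤48, max drawdown 16≤43, volatility 5.4≤16.3, expected return 10.2≥8.7).
S4: dominated by S7 (fees 30≤59, max drawdown 16≤29, volatility 5.4≤21.4, expected return 10.2≥5.6).
S5: dominated by S7 (fees 30≤91, max drawdown 16≤17, volatility 5.4≤22.2, expected return 10.2≥7.6).
S6: not dominated (best expected return).
S7: not dominated (best fees).
S8: dominated by S6 (fees 94≤107, max drawdown 18≤23, volatility 21.0≤22.8, expected return 17.6≥7.7).
S9: not dominated.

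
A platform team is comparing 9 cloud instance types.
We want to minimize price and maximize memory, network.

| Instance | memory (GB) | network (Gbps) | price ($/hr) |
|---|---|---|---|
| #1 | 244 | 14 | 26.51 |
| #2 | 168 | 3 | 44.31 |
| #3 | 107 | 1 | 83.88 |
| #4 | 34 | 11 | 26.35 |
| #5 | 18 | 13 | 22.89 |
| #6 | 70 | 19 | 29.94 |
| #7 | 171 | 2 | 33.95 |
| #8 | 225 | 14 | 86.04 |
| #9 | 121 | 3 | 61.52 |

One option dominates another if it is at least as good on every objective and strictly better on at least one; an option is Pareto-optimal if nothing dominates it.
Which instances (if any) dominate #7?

#1

#1: memory 244≥171, network 14≥2, price 26.51≤33.95 — dominates #7.
Others (#2, #3, #4, #5, #6, #8, #9) are each worse than #7 on at least one objective.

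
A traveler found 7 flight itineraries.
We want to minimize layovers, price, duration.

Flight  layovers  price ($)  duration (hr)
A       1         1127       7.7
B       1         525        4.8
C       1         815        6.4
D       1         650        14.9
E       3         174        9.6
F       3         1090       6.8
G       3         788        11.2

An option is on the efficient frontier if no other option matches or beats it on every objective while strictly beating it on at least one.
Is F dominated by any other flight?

Yes

B vs F: layovers 1≤3, price 525≤1090, duration 4.8≤6.8 — B is at least as good on every objective and strictly better on at least one, so B dominates F.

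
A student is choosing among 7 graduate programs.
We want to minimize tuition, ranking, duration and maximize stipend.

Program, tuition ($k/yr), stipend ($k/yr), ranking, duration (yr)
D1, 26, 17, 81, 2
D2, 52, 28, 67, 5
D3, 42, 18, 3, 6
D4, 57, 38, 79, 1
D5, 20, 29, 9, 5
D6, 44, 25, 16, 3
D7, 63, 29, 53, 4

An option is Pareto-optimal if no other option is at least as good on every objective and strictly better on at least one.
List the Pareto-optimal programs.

D1, D3, D4, D5, D6, D7

D1: not dominated.
D2: dominated by D5 (tuition 20≤52, stipend 29≥28, ranking 9≤67, duration 5≤5).
D3: not dominated (best ranking).
D4: not dominated (best stipend).
D5: not dominated (best tuition).
D6: not dominated.
D7: not dominated.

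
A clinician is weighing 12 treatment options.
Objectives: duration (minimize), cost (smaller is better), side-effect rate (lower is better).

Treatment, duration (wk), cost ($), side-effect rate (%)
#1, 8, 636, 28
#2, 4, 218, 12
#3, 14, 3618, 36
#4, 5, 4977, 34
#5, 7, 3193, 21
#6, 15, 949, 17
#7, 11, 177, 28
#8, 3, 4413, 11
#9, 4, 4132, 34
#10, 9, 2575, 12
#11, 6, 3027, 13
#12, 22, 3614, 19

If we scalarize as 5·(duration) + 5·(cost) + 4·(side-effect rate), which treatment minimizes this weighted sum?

#1: 5·8 + 5·636 + 4·28 = 3332
#2: 5·4 + 5·218 + 4·12 = 1158
#3: 5·14 + 5·3618 + 4·36 = 18304
#4: 5·5 + 5·4977 + 4·34 = 25046
#5: 5·7 + 5·3193 + 4·21 = 16084
#6: 5·15 + 5·949 + 4·17 = 4888
#7: 5·11 + 5·177 + 4·28 = 1052
#8: 5·3 + 5·4413 + 4·11 = 22124
#9: 5·4 + 5·4132 + 4·34 = 20816
#10: 5·9 + 5·2575 + 4·12 = 12968
#11: 5·6 + 5·3027 + 4·13 = 15217
#12: 5·22 + 5·3614 + 4·19 = 18256
Lowest: #7 at 1052.

#7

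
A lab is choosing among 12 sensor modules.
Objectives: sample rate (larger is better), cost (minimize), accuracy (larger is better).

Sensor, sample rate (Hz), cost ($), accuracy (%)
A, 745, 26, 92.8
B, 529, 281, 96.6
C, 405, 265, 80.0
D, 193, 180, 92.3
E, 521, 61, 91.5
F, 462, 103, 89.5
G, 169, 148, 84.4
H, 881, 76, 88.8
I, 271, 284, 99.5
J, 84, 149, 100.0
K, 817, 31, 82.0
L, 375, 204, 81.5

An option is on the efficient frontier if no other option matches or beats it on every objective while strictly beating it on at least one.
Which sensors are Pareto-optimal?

A, B, H, I, J, K

A: not dominated (best cost).
B: not dominated.
C: dominated by A (sample rate 745≥405, cost 26≤265, accuracy 92.8≥80.0).
D: dominated by A (sample rate 745≥193, cost 26≤180, accuracy 92.8≥92.3).
E: dominated by A (sample rate 745≥521, cost 26≤61, accuracy 92.8≥91.5).
F: dominated by A (sample rate 745≥462, cost 26≤103, accuracy 92.8≥89.5).
G: dominated by A (sample rate 745≥169, cost 26≤148, accuracy 92.8≥84.4).
H: not dominated (best sample rate).
I: not dominated.
J: not dominated (best accuracy).
K: not dominated.
L: dominated by A (sample rate 745≥375, cost 26≤204, accuracy 92.8≥81.5).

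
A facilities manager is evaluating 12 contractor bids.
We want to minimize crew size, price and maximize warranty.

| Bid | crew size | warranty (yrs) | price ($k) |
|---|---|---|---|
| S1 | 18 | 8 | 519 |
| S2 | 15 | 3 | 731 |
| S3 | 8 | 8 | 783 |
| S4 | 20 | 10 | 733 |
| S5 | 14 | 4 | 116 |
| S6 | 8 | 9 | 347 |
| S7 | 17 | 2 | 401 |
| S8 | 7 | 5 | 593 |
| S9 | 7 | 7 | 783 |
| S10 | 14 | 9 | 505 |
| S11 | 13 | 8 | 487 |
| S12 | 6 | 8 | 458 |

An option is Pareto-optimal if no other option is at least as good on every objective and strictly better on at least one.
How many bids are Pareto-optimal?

S1: dominated by S6 (crew size 8≤18, warranty 9≥8, price 347≤519).
S2: dominated by S5 (crew size 14≤15, warranty 4≥3, price 116≤731).
S3: dominated by S6 (crew size 8≤8, warranty 9≥8, price 347≤783).
S4: not dominated (best warranty).
S5: not dominated (best price).
S6: not dominated.
S7: dominated by S5 (crew size 14≤17, warranty 4≥2, price 116≤401).
S8: dominated by S12 (crew size 6≤7, warranty 8≥5, price 458≤593).
S9: dominated by S12 (crew size 6≤7, warranty 8≥7, price 458≤783).
S10: dominated by S6 (crew size 8≤14, warranty 9≥9, price 347≤505).
S11: dominated by S6 (crew size 8≤13, warranty 9≥8, price 347≤487).
S12: not dominated (best crew size).
Pareto-optimal: S4, S5, S6, S12 → 4.

4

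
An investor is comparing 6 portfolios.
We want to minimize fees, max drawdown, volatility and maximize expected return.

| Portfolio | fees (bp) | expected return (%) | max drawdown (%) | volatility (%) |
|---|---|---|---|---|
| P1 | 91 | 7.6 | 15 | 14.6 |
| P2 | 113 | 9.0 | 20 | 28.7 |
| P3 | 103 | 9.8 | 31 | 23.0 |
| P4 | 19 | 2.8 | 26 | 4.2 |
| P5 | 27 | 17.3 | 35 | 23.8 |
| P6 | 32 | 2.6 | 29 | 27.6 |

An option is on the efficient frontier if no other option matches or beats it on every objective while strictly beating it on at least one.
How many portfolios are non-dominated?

P1: not dominated (best max drawdown).
P2: not dominated.
P3: not dominated.
P4: not dominated (best fees).
P5: not dominated (best expected return).
P6: dominated by P4 (fees 19≤32, expected return 2.8≥2.6, max drawdown 26≤29, volatility 4.2≤27.6).
Pareto-optimal: P1, P2, P3, P4, P5 → 5.

5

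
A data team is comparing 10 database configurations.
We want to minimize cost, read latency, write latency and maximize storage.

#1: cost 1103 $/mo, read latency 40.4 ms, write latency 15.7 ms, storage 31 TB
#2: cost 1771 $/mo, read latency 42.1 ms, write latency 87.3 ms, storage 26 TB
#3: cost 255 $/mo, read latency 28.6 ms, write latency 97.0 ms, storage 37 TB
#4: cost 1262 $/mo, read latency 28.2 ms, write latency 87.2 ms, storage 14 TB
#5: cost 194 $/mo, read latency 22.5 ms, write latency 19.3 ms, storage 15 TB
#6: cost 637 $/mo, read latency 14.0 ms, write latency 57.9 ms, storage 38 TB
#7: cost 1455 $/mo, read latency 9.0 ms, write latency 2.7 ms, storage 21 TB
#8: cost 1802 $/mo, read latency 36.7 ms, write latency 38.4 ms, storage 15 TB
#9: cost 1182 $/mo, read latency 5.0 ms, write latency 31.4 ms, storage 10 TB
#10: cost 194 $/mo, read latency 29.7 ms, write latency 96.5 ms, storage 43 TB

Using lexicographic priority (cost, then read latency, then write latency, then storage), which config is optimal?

First minimize cost: best is 194, kept {#5, #10}.
Then minimize read latency: best is 22.5, kept {#5}.

#5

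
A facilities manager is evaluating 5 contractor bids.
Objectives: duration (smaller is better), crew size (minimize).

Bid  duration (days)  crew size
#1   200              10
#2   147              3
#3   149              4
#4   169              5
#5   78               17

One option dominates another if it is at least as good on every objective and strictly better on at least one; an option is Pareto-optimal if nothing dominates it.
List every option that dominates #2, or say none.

#1: worse on duration (200 vs 147).
#3: worse on duration (149 vs 147).
#4: worse on duration (169 vs 147).
#5: worse on crew size (17 vs 3).
No option dominates #2.

none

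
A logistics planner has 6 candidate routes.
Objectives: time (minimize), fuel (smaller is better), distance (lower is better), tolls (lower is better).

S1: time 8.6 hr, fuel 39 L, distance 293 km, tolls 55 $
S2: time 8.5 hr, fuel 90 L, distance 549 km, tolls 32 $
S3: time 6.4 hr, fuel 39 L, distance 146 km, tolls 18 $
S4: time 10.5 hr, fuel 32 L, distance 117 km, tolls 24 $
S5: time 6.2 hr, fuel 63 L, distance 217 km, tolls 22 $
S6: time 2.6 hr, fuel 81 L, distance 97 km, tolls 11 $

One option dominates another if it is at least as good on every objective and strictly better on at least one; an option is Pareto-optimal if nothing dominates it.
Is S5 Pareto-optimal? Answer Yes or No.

Yes

S1: worse on time (8.6 vs 6.2).
S2: worse on time (8.5 vs 6.2).
S3: worse on time (6.4 vs 6.2).
S4: worse on time (10.5 vs 6.2).
S6: worse on fuel (81 vs 63).
No option is at least as good as S5 on every objective and strictly better on one.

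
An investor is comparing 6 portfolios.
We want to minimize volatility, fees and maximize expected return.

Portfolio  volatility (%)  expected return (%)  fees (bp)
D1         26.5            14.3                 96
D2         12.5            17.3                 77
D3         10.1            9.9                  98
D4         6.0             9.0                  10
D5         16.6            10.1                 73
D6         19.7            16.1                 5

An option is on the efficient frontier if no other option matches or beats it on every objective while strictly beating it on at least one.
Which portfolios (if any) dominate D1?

D2, D6

D2: volatility 12.5≤26.5, expected return 17.3≥14.3, fees 77≤96 — dominates D1.
D6: volatility 19.7≤26.5, expected return 16.1≥14.3, fees 5≤96 — dominates D1.
Others (D3, D4, D5) are each worse than D1 on at least one objective.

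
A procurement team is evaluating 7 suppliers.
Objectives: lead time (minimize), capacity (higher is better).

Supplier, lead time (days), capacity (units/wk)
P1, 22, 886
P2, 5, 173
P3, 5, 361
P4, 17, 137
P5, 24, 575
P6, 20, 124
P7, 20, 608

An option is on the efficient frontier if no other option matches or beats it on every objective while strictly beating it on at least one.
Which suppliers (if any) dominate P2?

P3

P3: lead time 5≤5, capacity 361≥173 — dominates P2.
Others (P1, P4, P5, P6, P7) are each worse than P2 on at least one objective.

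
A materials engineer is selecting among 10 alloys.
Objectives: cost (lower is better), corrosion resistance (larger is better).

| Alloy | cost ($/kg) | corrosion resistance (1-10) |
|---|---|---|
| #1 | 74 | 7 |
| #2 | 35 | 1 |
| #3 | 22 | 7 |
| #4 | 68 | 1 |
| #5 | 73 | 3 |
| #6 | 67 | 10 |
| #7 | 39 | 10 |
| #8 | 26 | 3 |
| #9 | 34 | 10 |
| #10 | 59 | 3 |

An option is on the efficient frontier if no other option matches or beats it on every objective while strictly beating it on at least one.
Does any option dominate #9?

#1: worse on cost (74 vs 34).
#2: worse on cost (35 vs 34).
#3: worse on corrosion resistance (7 vs 10).
#4: worse on cost (68 vs 34).
#5: worse on cost (73 vs 34).
#6: worse on cost (67 vs 34).
#7: worse on cost (39 vs 34).
#8: worse on corrosion resistance (3 vs 10).
#10: worse on cost (59 vs 34).
No option is at least as good as #9 on every objective and strictly better on one.

No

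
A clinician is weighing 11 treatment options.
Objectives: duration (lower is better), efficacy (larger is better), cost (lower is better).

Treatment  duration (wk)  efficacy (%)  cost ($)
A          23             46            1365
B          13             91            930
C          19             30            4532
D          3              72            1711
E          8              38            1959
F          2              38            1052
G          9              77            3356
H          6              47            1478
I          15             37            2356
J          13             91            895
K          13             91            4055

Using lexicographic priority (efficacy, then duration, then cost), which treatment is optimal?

J

First maximize efficacy: best is 91, kept {B, J, K}.
Then minimize duration: best is 13, kept {B, J, K}.
Then minimize cost: best is 895, kept {J}.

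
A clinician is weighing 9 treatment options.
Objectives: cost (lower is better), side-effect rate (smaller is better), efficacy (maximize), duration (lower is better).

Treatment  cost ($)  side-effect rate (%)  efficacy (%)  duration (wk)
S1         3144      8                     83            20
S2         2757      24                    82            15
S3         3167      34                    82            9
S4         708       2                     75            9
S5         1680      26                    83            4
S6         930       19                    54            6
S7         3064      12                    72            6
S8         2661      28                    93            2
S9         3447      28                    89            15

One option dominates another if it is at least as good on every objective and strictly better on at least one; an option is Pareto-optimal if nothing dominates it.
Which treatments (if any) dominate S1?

S2: worse on side-effect rate (24 vs 8).
S3: worse on cost (3167 vs 3144).
S4: worse on efficacy (75 vs 83).
S5: worse on side-effect rate (26 vs 8).
S6: worse on side-effect rate (19 vs 8).
S7: worse on side-effect rate (12 vs 8).
S8: worse on side-effect rate (28 vs 8).
S9: worse on cost (3447 vs 3144).
No option dominates S1.

none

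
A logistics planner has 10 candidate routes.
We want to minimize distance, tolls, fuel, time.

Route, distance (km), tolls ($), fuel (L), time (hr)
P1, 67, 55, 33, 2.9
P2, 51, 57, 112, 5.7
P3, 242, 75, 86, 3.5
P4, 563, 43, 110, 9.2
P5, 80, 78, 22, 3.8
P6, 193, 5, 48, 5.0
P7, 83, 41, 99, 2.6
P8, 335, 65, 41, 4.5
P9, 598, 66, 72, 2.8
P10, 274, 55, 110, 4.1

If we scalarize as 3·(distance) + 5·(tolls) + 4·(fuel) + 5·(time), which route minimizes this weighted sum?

P1

P1: 3·67 + 5·55 + 4·33 + 5·2.9 = 622.5
P2: 3·51 + 5·57 + 4·112 + 5·5.7 = 914.5
P3: 3·242 + 5·75 + 4·86 + 5·3.5 = 1462.5
P4: 3·563 + 5·43 + 4·110 + 5·9.2 = 2390.0
P5: 3·80 + 5·78 + 4·22 + 5·3.8 = 737.0
P6: 3·193 + 5·5 + 4·48 + 5·5.0 = 821.0
P7: 3·83 + 5·41 + 4·99 + 5·2.6 = 863.0
P8: 3·335 + 5·65 + 4·41 + 5·4.5 = 1516.5
P9: 3·598 + 5·66 + 4·72 + 5·2.8 = 2426.0
P10: 3·274 + 5·55 + 4·110 + 5·4.1 = 1557.5
Lowest: P1 at 622.5.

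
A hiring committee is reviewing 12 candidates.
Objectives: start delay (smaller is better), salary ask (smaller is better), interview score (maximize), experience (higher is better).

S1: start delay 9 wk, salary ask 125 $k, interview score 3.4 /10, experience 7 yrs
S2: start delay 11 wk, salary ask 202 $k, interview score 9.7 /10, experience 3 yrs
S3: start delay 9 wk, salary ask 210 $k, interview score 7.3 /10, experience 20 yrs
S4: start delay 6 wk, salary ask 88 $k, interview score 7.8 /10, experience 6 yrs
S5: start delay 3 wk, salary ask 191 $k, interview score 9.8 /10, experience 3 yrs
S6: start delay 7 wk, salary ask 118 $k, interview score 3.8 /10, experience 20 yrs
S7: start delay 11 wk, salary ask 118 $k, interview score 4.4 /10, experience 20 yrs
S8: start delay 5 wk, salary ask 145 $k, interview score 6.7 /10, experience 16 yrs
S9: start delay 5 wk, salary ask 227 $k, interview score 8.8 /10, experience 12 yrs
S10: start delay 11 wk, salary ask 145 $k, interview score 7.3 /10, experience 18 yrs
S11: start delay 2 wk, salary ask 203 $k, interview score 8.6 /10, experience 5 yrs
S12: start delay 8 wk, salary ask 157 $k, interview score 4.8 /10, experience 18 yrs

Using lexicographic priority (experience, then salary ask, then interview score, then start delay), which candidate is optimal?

S7

First maximize experience: best is 20, kept {S3, S6, S7}.
Then minimize salary ask: best is 118, kept {S6, S7}.
Then maximize interview score: best is 4.4, kept {S7}.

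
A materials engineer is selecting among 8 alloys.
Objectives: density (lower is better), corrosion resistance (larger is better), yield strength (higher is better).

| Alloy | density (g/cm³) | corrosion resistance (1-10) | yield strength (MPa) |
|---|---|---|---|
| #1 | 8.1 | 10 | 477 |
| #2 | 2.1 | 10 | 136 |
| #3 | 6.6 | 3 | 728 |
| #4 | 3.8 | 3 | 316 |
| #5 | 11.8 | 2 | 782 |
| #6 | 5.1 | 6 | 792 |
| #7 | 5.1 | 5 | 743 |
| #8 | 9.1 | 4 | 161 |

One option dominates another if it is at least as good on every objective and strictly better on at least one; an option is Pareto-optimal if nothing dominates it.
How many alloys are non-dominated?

4

#1: not dominated.
#2: not dominated (best density).
#3: dominated by #6 (density 5.1≤6.6, corrosion resistance 6≥3, yield strength 792≥728).
#4: not dominated.
#5: dominated by #6 (density 5.1≤11.8, corrosion resistance 6≥2, yield strength 792≥782).
#6: not dominated (best yield strength).
#7: dominated by #6 (density 5.1≤5.1, corrosion resistance 6≥5, yield strength 792≥743).
#8: dominated by #1 (density 8.1≤9.1, corrosion resistance 10≥4, yield strength 477≥161).
Pareto-optimal: #1, #2, #4, #6 → 4.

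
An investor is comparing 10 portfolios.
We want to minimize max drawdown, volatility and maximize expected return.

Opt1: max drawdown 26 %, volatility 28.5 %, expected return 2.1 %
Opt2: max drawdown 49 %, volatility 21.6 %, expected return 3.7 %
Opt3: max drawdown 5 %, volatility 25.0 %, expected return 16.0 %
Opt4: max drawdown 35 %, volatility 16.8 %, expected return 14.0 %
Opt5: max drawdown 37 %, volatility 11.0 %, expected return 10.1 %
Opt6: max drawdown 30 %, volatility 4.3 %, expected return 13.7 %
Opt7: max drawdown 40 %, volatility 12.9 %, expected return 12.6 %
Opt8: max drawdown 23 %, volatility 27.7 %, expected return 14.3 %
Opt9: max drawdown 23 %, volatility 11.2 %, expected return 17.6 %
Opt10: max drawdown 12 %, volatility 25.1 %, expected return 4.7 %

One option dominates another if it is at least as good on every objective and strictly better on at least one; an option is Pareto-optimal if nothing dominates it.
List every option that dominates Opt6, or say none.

none

Opt1: worse on volatility (28.5 vs 4.3).
Opt2: worse on max drawdown (49 vs 30).
Opt3: worse on volatility (25.0 vs 4.3).
Opt4: worse on max drawdown (35 vs 30).
Opt5: worse on max drawdown (37 vs 30).
Opt7: worse on max drawdown (40 vs 30).
Opt8: worse on volatility (27.7 vs 4.3).
Opt9: worse on volatility (11.2 vs 4.3).
Opt10: worse on volatility (25.1 vs 4.3).
No option dominates Opt6.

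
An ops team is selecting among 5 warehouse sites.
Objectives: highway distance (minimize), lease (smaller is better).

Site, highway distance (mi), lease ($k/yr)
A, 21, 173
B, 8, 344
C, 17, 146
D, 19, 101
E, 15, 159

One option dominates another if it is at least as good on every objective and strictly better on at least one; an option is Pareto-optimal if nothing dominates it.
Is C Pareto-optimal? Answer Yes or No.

Yes

A: worse on highway distance (21 vs 17).
B: worse on lease (344 vs 146).
D: worse on highway distance (19 vs 17).
E: worse on lease (159 vs 146).
No option is at least as good as C on every objective and strictly better on one.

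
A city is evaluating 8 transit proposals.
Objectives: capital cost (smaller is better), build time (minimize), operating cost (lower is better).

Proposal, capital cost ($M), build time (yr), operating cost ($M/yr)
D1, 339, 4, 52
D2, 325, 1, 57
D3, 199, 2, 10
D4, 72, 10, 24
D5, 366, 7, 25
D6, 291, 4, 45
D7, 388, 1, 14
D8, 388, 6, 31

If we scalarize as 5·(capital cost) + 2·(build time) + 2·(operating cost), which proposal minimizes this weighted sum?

D4

D1: 5·339 + 2·4 + 2·52 = 1807
D2: 5·325 + 2·1 + 2·57 = 1741
D3: 5·199 + 2·2 + 2·10 = 1019
D4: 5·72 + 2·10 + 2·24 = 428
D5: 5·366 + 2·7 + 2·25 = 1894
D6: 5·291 + 2·4 + 2·45 = 1553
D7: 5·388 + 2·1 + 2·14 = 1970
D8: 5·388 + 2·6 + 2·31 = 2014
Lowest: D4 at 428.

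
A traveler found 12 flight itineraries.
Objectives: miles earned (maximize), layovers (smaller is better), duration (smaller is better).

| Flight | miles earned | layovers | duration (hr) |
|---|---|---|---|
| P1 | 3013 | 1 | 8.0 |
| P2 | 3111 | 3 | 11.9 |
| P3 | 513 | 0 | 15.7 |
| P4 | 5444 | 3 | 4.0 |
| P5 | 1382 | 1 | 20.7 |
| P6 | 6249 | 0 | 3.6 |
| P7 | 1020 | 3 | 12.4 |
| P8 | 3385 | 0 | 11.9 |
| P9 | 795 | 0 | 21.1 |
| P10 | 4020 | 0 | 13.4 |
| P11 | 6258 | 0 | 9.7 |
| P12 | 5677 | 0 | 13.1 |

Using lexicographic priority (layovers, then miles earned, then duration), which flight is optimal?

P11

First minimize layovers: best is 0, kept {P3, P6, P8, P9, P10, P11, P12}.
Then maximize miles earned: best is 6258, kept {P11}.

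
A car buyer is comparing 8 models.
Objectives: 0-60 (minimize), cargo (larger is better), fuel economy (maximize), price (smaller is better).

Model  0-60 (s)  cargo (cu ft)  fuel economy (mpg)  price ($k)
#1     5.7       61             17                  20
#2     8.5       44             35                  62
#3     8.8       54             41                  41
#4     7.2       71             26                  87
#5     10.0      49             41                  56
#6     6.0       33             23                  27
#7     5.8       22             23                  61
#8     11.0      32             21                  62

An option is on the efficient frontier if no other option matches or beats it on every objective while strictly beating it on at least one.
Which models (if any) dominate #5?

#3

#3: 0-60 8.8≤10.0, cargo 54≥49, fuel economy 41≥41, price 41≤56 — dominates #5.
Others (#1, #2, #4, #6, #7, #8) are each worse than #5 on at least one objective.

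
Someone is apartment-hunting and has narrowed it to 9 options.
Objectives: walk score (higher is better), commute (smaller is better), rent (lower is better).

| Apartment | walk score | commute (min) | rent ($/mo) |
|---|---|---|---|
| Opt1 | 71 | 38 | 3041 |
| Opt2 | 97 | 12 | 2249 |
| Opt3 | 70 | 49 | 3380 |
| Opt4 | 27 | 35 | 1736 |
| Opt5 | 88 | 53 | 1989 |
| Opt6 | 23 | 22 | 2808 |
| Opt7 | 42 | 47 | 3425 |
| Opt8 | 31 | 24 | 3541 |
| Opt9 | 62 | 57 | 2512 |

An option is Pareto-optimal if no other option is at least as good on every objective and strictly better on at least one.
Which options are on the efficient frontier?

Opt1: dominated by Opt2 (walk score 97≥71, commute 12≤38, rent 2249≤3041).
Opt2: not dominated (best walk score).
Opt3: dominated by Opt1 (walk score 71≥70, commute 38≤49, rent 3041≤3380).
Opt4: not dominated (best rent).
Opt5: not dominated.
Opt6: dominated by Opt2 (walk score 97≥23, commute 12≤22, rent 2249≤2808).
Opt7: dominated by Opt1 (walk score 71≥42, commute 38≤47, rent 3041≤3425).
Opt8: dominated by Opt2 (walk score 97≥31, commute 12≤24, rent 2249≤3541).
Opt9: dominated by Opt2 (walk score 97≥62, commute 12≤57, rent 2249≤2512).

Opt2, Opt4, Opt5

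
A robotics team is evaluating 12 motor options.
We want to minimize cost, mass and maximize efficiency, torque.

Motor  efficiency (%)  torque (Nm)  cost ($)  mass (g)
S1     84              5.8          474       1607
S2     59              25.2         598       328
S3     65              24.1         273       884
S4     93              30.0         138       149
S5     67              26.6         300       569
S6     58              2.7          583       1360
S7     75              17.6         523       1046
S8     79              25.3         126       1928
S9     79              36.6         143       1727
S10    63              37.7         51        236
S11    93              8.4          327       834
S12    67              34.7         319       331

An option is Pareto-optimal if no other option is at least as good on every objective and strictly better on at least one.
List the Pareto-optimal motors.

S1: dominated by S4 (efficiency 93≥84, torque 30.0≥5.8, cost 138≤474, mass 149≤1607).
S2: dominated by S4 (efficiency 93≥59, torque 30.0≥25.2, cost 138≤598, mass 149≤328).
S3: dominated by S4 (efficiency 93≥65, torque 30.0≥24.1, cost 138≤273, mass 149≤884).
S4: not dominated (best mass).
S5: dominated by S4 (efficiency 93≥67, torque 30.0≥26.6, cost 138≤300, mass 149≤569).
S6: dominated by S3 (efficiency 65≥58, torque 24.1≥2.7, cost 273≤583, mass 884≤1360).
S7: dominated by S4 (efficiency 93≥75, torque 30.0≥17.6, cost 138≤523, mass 149≤1046).
S8: not dominated.
S9: not dominated.
S10: not dominated (best torque).
S11: dominated by S4 (efficiency 93≥93, torque 30.0≥8.4, cost 138≤327, mass 149≤834).
S12: not dominated.

S4, S8, S9, S10, S12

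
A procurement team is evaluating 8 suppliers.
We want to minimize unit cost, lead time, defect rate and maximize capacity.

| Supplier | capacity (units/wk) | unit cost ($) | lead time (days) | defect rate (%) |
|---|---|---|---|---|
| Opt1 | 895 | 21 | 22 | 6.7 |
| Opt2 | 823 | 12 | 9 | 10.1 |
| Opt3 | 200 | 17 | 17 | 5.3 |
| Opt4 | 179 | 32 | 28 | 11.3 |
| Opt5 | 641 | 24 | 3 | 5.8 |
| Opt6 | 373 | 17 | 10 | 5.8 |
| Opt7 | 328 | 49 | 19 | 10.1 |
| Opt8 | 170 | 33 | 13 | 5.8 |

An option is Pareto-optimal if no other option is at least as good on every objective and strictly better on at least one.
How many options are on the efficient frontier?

Opt1: not dominated (best capacity).
Opt2: not dominated (best unit cost).
Opt3: not dominated (best defect rate).
Opt4: dominated by Opt1 (capacity 895≥179, unit cost 21≤32, lead time 22≤28, defect rate 6.7≤11.3).
Opt5: not dominated (best lead time).
Opt6: not dominated.
Opt7: dominated by Opt2 (capacity 823≥328, unit cost 12≤49, lead time 9≤19, defect rate 10.1≤10.1).
Opt8: dominated by Opt5 (capacity 641≥170, unit cost 24≤33, lead time 3≤13, defect rate 5.8≤5.8).
Pareto-optimal: Opt1, Opt2, Opt3, Opt5, Opt6 → 5.

5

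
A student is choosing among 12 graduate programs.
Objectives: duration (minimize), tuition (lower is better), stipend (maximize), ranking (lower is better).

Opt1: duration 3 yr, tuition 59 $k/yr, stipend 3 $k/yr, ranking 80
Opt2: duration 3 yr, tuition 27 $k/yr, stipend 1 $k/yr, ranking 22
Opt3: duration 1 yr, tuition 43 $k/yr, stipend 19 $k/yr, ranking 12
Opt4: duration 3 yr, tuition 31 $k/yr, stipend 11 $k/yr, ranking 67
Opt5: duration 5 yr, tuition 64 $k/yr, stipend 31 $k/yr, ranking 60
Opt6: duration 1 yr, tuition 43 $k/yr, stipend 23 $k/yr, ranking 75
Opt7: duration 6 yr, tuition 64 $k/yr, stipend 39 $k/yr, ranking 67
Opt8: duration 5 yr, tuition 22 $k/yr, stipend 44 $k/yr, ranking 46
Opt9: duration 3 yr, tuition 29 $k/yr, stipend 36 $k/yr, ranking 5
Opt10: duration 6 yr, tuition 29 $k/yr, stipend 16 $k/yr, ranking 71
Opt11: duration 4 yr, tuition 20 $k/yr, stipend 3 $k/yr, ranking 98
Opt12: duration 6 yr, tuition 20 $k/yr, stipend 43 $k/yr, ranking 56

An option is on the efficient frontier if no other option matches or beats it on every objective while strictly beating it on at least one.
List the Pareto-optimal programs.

Opt2, Opt3, Opt6, Opt8, Opt9, Opt11, Opt12

Opt1: dominated by Opt3 (duration 1≤3, tuition 43≤59, stipend 19≥3, ranking 12≤80).
Opt2: not dominated.
Opt3: not dominated.
Opt4: dominated by Opt9 (duration 3≤3, tuition 29≤31, stipend 36≥11, ranking 5≤67).
Opt5: dominated by Opt8 (duration 5≤5, tuition 22≤64, stipend 44≥31, ranking 46≤60).
Opt6: not dominated.
Opt7: dominated by Opt8 (duration 5≤6, tuition 22≤64, stipend 44≥39, ranking 46≤67).
Opt8: not dominated (best stipend).
Opt9: not dominated (best ranking).
Opt10: dominated by Opt8 (duration 5≤6, tuition 22≤29, stipend 44≥16, ranking 46≤71).
Opt11: not dominated.
Opt12: not dominated.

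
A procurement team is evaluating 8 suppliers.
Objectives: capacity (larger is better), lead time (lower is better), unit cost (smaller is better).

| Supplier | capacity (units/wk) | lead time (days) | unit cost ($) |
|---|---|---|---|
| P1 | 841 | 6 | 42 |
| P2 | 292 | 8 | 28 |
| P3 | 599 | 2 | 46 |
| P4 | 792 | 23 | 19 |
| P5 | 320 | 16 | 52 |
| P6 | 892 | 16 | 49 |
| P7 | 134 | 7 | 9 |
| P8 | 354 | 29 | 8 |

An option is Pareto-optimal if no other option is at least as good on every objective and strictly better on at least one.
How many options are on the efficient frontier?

7

P1: not dominated.
P2: not dominated.
P3: not dominated (best lead time).
P4: not dominated.
P5: dominated by P1 (capacity 841≥320, lead time 6≤16, unit cost 42≤52).
P6: not dominated (best capacity).
P7: not dominated.
P8: not dominated (best unit cost).
Pareto-optimal: P1, P2, P3, P4, P6, P7, P8 → 7.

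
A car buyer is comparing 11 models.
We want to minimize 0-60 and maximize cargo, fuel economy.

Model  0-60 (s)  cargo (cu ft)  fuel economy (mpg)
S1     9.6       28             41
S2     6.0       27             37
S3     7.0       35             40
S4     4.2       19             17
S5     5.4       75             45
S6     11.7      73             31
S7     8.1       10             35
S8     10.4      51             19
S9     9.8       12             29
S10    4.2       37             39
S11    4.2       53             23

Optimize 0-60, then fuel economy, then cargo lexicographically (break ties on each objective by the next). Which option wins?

First minimize 0-60: best is 4.2, kept {S4, S10, S11}.
Then maximize fuel economy: best is 39, kept {S10}.

S10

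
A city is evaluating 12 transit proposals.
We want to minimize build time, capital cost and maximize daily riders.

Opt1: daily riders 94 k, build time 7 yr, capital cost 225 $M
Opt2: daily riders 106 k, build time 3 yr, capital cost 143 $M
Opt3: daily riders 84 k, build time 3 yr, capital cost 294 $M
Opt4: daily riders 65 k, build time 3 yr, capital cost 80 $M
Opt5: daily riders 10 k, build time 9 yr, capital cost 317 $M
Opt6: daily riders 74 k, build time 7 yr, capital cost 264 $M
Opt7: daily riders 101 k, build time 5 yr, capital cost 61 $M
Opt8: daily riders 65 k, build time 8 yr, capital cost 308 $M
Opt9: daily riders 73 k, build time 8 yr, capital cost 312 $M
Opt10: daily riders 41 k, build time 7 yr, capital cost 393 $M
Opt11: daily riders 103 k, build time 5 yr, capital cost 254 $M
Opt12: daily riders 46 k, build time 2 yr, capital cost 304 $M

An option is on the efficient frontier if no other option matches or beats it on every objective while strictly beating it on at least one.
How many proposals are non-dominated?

Opt1: dominated by Opt2 (daily riders 106≥94, build time 3≤7, capital cost 143≤225).
Opt2: not dominated (best daily riders).
Opt3: dominated by Opt2 (daily riders 106≥84, build time 3≤3, capital cost 143≤294).
Opt4: not dominated.
Opt5: dominated by Opt1 (daily riders 94≥10, build time 7≤9, capital cost 225≤317).
Opt6: dominated by Opt1 (daily riders 94≥74, build time 7≤7, capital cost 225≤264).
Opt7: not dominated (best capital cost).
Opt8: dominated by Opt1 (daily riders 94≥65, build time 7≤8, capital cost 225≤308).
Opt9: dominated by Opt1 (daily riders 94≥73, build time 7≤8, capital cost 225≤312).
Opt10: dominated by Opt1 (daily riders 94≥41, build time 7≤7, capital cost 225≤393).
Opt11: dominated by Opt2 (daily riders 106≥103, build time 3≤5, capital cost 143≤254).
Opt12: not dominated (best build time).
Pareto-optimal: Opt2, Opt4, Opt7, Opt12 → 4.

4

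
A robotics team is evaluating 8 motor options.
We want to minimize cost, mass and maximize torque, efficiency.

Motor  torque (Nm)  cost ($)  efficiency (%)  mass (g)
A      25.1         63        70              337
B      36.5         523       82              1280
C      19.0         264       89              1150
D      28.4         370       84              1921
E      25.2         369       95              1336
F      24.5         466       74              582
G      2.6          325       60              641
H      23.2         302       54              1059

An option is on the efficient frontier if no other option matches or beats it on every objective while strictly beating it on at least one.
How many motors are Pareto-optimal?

6

A: not dominated (best cost).
B: not dominated (best torque).
C: not dominated.
D: not dominated.
E: not dominated (best efficiency).
F: not dominated.
G: dominated by A (torque 25.1≥2.6, cost 63≤325, efficiency 70≥60, mass 337≤641).
H: dominated by A (torque 25.1≥23.2, cost 63≤302, efficiency 70≥54, mass 337≤1059).
Pareto-optimal: A, B, C, D, E, F → 6.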